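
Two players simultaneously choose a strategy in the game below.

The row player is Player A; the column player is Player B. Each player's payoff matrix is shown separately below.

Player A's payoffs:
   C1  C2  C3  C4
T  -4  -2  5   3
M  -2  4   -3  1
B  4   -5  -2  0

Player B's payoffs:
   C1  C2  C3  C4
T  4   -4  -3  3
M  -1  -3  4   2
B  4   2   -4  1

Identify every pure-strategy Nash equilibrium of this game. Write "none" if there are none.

Pure NE: (B, C1)

For each strategy profile, look for a profitable unilateral deviation.
(T, C1): Player A can switch to M (-4 → -2). Not NE.
(T, C2): Player A can switch to M (-2 → 4). Not NE.
(T, C3): Player B can switch to C1 (-3 → 4). Not NE.
(T, C4): Player B can switch to C1 (3 → 4). Not NE.
(M, C1): Player A can switch to B (-2 → 4). Not NE.
(M, C2): Player B can switch to C1 (-3 → -1). Not NE.
(B, C1): Player A gets 4, best alternative -2; Player B gets 4, best alternative 2. No profitable deviation — NE.
(The remaining 5 profiles each have a profitable deviation by the same check.)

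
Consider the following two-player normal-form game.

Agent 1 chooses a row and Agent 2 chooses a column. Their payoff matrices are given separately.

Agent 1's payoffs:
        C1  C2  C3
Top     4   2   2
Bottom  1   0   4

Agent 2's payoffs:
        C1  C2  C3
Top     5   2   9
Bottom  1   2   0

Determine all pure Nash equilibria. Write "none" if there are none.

This game has no pure Nash equilibrium.

(Top, C1): Agent 2 can switch to C3 (5 → 9). Not NE.
(Top, C2): Agent 2 can switch to C1 (2 → 5). Not NE.
(Top, C3): Agent 1 can switch to Bottom (2 → 4). Not NE.
(Bottom, C1): Agent 1 can switch to Top (1 → 4). Not NE.
(Bottom, C2): Agent 1 can switch to Top (0 → 2). Not NE.
(Bottom, C3): Agent 2 can switch to C1 (0 → 1). Not NE.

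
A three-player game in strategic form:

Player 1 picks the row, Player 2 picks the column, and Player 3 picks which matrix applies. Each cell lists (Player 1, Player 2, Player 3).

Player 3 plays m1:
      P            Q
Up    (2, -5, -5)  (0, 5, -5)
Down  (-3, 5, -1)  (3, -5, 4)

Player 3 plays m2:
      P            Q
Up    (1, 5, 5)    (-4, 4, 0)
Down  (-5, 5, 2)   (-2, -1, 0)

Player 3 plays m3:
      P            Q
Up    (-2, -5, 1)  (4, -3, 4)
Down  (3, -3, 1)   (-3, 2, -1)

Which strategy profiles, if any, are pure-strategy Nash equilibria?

Mark each player's best response to every combination of opponents' strategies; a profile where every player is best-responding is a pure Nash equilibrium.
Player 1 against (P, m1): payoffs 2, -3 → best response Up.
Player 1 against (P, m2): payoffs 1, -5 → best response Up.
Player 1 against (P, m3): payoffs -2, 3 → best response Down.
Player 1 against (Q, m1): payoffs 0, 3 → best response Down.
Player 1 against (Q, m2): payoffs -4, -2 → best response Down.
Player 1 against (Q, m3): payoffs 4, -3 → best response Up.
Player 2 against (Up, m1): payoffs -5, 5 → best response Q.
Player 2 against (Up, m2): payoffs 5, 4 → best response P.
Player 2 against (Up, m3): payoffs -5, -3 → best response Q.
Player 2 against (Down, m1): payoffs 5, -5 → best response P.
Player 2 against (Down, m2): payoffs 5, -1 → best response P.
Player 2 against (Down, m3): payoffs -3, 2 → best response Q.
Player 3 against (Up, P): payoffs -5, 5, 1 → best response m2.
Player 3 against (Up, Q): payoffs -5, 0, 4 → best response m3.
Player 3 against (Down, P): payoffs -1, 2, 1 → best response m2.
Player 3 against (Down, Q): payoffs 4, 0, -1 → best response m1.
Mutual best responses: (Up, P, m2); (Up, Q, m3).

(Up, P, m2); (Up, Q, m3)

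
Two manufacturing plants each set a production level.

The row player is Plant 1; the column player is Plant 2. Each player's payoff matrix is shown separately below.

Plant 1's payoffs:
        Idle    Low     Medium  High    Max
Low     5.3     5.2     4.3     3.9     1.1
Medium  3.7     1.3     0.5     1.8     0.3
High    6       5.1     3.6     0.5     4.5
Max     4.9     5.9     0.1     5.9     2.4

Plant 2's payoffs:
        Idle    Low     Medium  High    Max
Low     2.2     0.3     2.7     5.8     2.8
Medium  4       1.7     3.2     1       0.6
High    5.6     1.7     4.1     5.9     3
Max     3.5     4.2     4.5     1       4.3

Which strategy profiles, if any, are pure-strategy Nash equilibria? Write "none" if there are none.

For each player, find the best response to each opponent profile; mutual best responses are the pure NE.
Plant 1 against Idle: payoffs 5.3, 3.7, 6, 4.9 → best response High.
Plant 1 against Low: payoffs 5.2, 1.3, 5.1, 5.9 → best response Max.
Plant 1 against Medium: payoffs 4.3, 0.5, 3.6, 0.1 → best response Low.
Plant 1 against High: payoffs 3.9, 1.8, 0.5, 5.9 → best response Max.
Plant 1 against Max: payoffs 1.1, 0.3, 4.5, 2.4 → best response High.
Plant 2 against Low: payoffs 2.2, 0.3, 2.7, 5.8, 2.8 → best response High.
Plant 2 against Medium: payoffs 4, 1.7, 3.2, 1, 0.6 → best response Idle.
Plant 2 against High: payoffs 5.6, 1.7, 4.1, 5.9, 3 → best response High.
Plant 2 against Max: payoffs 3.5, 4.2, 4.5, 1, 4.3 → best response Medium.
No profile is a mutual best response for all players.

none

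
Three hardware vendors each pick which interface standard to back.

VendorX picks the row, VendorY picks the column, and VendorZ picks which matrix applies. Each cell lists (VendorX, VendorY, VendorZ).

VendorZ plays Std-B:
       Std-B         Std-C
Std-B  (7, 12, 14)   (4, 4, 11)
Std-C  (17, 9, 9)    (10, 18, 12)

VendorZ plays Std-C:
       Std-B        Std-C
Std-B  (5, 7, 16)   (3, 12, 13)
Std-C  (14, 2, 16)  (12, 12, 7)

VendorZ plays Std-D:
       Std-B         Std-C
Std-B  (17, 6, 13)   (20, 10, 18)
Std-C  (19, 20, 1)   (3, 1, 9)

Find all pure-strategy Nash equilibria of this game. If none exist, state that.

VendorX against (Std-B, Std-B): payoffs 7, 17 → best response Std-C.
VendorX against (Std-B, Std-C): payoffs 5, 14 → best response Std-C.
VendorX against (Std-B, Std-D): payoffs 17, 19 → best response Std-C.
VendorX against (Std-C, Std-B): payoffs 4, 10 → best response Std-C.
VendorX against (Std-C, Std-C): payoffs 3, 12 → best response Std-C.
VendorX against (Std-C, Std-D): payoffs 20, 3 → best response Std-B.
VendorY against (Std-B, Std-B): payoffs 12, 4 → best response Std-B.
VendorY against (Std-B, Std-C): payoffs 7, 12 → best response Std-C.
VendorY against (Std-B, Std-D): payoffs 6, 10 → best response Std-C.
VendorY against (Std-C, Std-B): payoffs 9, 18 → best response Std-C.
VendorY against (Std-C, Std-C): payoffs 2, 12 → best response Std-C.
VendorY against (Std-C, Std-D): payoffs 20, 1 → best response Std-B.
VendorZ against (Std-B, Std-B): payoffs 14, 16, 13 → best response Std-C.
VendorZ against (Std-B, Std-C): payoffs 11, 13, 18 → best response Std-D.
VendorZ against (Std-C, Std-B): payoffs 9, 16, 1 → best response Std-C.
VendorZ against (Std-C, Std-C): payoffs 12, 7, 9 → best response Std-B.
Mutual best responses: (Std-B, Std-C, Std-D); (Std-C, Std-C, Std-B).

(Std-B, Std-C, Std-D); (Std-C, Std-C, Std-B)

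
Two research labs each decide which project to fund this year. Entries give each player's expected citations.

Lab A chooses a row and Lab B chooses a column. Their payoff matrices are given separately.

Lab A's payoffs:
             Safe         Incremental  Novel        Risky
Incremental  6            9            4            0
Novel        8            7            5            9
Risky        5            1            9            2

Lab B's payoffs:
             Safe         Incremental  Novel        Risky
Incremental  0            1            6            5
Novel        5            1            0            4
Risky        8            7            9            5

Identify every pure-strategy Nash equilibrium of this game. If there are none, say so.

For each strategy profile, look for a profitable unilateral deviation.
(Incremental, Safe): Lab A can switch to Novel (6 → 8). Not NE.
(Incremental, Incremental): Lab B can switch to Novel (1 → 6). Not NE.
(Incremental, Novel): Lab A can switch to Novel (4 → 5). Not NE.
(Incremental, Risky): Lab A can switch to Novel (0 → 9). Not NE.
(Novel, Safe): Lab A gets 8, best alternative 6; Lab B gets 5, best alternative 4. No profitable deviation — NE.
(Novel, Incremental): Lab A can switch to Incremental (7 → 9). Not NE.
(Novel, Novel): Lab A can switch to Risky (5 → 9). Not NE.
(Novel, Risky): Lab B can switch to Safe (4 → 5). Not NE.
(Risky, Safe): Lab A can switch to Incremental (5 → 6). Not NE.
(Risky, Incremental): Lab A can switch to Incremental (1 → 9). Not NE.
(Risky, Novel): Lab A gets 9, best alternative 5; Lab B gets 9, best alternative 8. No profitable deviation — NE.
(Risky, Risky): Lab A can switch to Novel (2 → 9). Not NE.

(Novel, Safe); (Risky, Novel)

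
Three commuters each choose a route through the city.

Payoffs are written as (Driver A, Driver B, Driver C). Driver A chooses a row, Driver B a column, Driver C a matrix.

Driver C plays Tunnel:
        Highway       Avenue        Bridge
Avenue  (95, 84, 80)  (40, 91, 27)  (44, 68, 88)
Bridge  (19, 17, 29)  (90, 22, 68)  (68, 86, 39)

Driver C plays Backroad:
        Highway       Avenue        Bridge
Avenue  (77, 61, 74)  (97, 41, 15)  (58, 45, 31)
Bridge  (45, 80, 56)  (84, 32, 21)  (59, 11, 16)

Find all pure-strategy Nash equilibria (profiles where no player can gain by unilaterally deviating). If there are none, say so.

(Avenue, Highway, Tunnel): Driver B can switch to Avenue (84 → 91). Not NE.
(Avenue, Highway, Backroad): Driver C can switch to Tunnel (74 → 80). Not NE.
(Avenue, Avenue, Tunnel): Driver A can switch to Bridge (40 → 90). Not NE.
(Avenue, Avenue, Backroad): Driver B can switch to Highway (41 → 61). Not NE.
(Avenue, Bridge, Tunnel): Driver A can switch to Bridge (44 → 68). Not NE.
(Avenue, Bridge, Backroad): Driver A can switch to Bridge (58 → 59). Not NE.
(Bridge, Highway, Tunnel): Driver A can switch to Avenue (19 → 95). Not NE.
(Bridge, Highway, Backroad): Driver A can switch to Avenue (45 → 77). Not NE.
(Bridge, Avenue, Tunnel): Driver B can switch to Bridge (22 → 86). Not NE.
(Bridge, Avenue, Backroad): Driver A can switch to Avenue (84 → 97). Not NE.
(Bridge, Bridge, Tunnel): Driver A gets 68, best alternative 44; Driver B gets 86, best alternative 22; Driver C gets 39, best alternative 16. No profitable deviation — NE.
(The remaining 1 profile has a profitable deviation by the same check.)

The unique pure-strategy Nash equilibrium is (Bridge, Bridge, Tunnel).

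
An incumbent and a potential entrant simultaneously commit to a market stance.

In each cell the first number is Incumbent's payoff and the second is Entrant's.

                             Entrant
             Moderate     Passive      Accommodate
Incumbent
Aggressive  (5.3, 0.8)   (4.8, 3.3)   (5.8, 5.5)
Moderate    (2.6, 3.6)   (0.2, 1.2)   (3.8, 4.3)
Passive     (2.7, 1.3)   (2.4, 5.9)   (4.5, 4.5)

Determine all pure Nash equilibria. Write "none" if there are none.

Incumbent against Moderate: payoffs 5.3, 2.6, 2.7 → best response Aggressive.
Incumbent against Passive: payoffs 4.8, 0.2, 2.4 → best response Aggressive.
Incumbent against Accommodate: payoffs 5.8, 3.8, 4.5 → best response Aggressive.
Entrant against Aggressive: payoffs 0.8, 3.3, 5.5 → best response Accommodate.
Entrant against Moderate: payoffs 3.6, 1.2, 4.3 → best response Accommodate.
Entrant against Passive: payoffs 1.3, 5.9, 4.5 → best response Passive.
Mutual best responses: (Aggressive, Accommodate).

Pure NE: (Aggressive, Accommodate)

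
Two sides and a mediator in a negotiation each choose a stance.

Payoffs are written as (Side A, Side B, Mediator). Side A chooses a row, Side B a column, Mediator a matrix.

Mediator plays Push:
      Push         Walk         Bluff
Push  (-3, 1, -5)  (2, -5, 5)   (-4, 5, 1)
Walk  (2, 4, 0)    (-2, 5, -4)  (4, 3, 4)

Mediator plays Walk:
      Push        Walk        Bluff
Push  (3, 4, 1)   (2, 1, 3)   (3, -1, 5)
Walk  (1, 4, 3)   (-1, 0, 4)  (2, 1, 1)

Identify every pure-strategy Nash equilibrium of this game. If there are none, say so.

(Push, Push, Walk)

(Push, Push, Push): Side A can switch to Walk (-3 → 2). Not NE.
(Push, Push, Walk): Side A gets 3, best alternative 1; Side B gets 4, best alternative 1; Mediator gets 1, best alternative -5. No profitable deviation — NE.
(Push, Walk, Push): Side B can switch to Push (-5 → 1). Not NE.
(Push, Walk, Walk): Side B can switch to Push (1 → 4). Not NE.
(Push, Bluff, Push): Side A can switch to Walk (-4 → 4). Not NE.
(Push, Bluff, Walk): Side B can switch to Push (-1 → 4). Not NE.
(Walk, Push, Push): Side B can switch to Walk (4 → 5). Not NE.
(Walk, Push, Walk): Side A can switch to Push (1 → 3). Not NE.
(Walk, Walk, Push): Side A can switch to Push (-2 → 2). Not NE.
(The remaining 3 profiles each have a profitable deviation by the same check.)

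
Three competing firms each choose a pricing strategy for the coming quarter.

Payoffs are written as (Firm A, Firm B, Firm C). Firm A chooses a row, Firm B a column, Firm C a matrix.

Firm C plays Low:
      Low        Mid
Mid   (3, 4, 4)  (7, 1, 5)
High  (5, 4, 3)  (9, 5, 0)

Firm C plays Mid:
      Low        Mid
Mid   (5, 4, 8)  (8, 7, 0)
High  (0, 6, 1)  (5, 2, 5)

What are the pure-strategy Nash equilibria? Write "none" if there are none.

none

Check each profile: it is a Nash equilibrium iff no player can strictly gain by switching unilaterally.
(Mid, Low, Low): Firm A can switch to High (3 → 5). Not NE.
(Mid, Low, Mid): Firm B can switch to Mid (4 → 7). Not NE.
(Mid, Mid, Low): Firm A can switch to High (7 → 9). Not NE.
(Mid, Mid, Mid): Firm C can switch to Low (0 → 5). Not NE.
(High, Low, Low): Firm B can switch to Mid (4 → 5). Not NE.
(High, Low, Mid): Firm A can switch to Mid (0 → 5). Not NE.
(High, Mid, Low): Firm C can switch to Mid (0 → 5). Not NE.
(High, Mid, Mid): Firm A can switch to Mid (5 → 8). Not NE.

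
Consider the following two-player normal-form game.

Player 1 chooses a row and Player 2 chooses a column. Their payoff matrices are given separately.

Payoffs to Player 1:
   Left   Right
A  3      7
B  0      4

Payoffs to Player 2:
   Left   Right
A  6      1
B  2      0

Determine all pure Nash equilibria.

Check each profile: it is a Nash equilibrium iff no player can strictly gain by switching unilaterally.
(A, Left): Player 1 gets 3, best alternative 0; Player 2 gets 6, best alternative 1. No profitable deviation — NE.
(A, Right): Player 2 can switch to Left (1 → 6). Not NE.
(B, Left): Player 1 can switch to A (0 → 3). Not NE.
(B, Right): Player 1 can switch to A (4 → 7). Not NE.

Pure NE: (A, Left)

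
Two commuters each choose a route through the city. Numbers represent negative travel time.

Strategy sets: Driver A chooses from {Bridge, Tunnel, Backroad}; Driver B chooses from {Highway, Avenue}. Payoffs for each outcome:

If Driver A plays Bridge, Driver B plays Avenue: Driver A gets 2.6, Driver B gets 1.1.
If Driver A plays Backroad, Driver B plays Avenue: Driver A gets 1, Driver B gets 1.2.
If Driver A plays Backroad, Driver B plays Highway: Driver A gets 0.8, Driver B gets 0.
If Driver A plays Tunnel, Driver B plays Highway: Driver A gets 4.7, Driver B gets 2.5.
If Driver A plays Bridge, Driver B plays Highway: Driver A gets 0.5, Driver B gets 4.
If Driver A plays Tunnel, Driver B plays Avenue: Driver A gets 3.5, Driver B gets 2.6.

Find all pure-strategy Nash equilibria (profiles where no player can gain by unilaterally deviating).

Pure NE: (Tunnel, Avenue)

Driver A against Highway: payoffs 0.5, 4.7, 0.8 → best response Tunnel.
Driver A against Avenue: payoffs 2.6, 3.5, 1 → best response Tunnel.
Driver B against Bridge: payoffs 4, 1.1 → best response Highway.
Driver B against Tunnel: payoffs 2.5, 2.6 → best response Avenue.
Driver B against Backroad: payoffs 0, 1.2 → best response Avenue.
Mutual best responses: (Tunnel, Avenue).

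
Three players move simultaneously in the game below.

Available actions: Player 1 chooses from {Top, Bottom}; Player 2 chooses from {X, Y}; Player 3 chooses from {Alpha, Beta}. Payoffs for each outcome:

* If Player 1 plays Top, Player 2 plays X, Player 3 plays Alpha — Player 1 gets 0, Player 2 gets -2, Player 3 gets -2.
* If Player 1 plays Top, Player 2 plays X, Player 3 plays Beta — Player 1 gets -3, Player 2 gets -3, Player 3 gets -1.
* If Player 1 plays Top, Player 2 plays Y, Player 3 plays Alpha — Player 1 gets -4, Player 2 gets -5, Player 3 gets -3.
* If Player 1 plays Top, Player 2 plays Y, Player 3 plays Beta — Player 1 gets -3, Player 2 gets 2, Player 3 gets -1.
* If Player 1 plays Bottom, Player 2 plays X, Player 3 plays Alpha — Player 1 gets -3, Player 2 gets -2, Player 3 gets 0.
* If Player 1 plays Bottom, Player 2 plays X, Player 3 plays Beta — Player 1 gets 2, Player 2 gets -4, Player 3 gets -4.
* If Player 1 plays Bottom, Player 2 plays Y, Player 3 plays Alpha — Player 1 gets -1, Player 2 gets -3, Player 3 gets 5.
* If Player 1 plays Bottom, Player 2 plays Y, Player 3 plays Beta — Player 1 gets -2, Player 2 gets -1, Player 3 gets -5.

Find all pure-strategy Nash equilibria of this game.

No pure-strategy Nash equilibrium.

Player 1 against (X, Alpha): payoffs 0, -3 → best response Top.
Player 1 against (X, Beta): payoffs -3, 2 → best response Bottom.
Player 1 against (Y, Alpha): payoffs -4, -1 → best response Bottom.
Player 1 against (Y, Beta): payoffs -3, -2 → best response Bottom.
Player 2 against (Top, Alpha): payoffs -2, -5 → best response X.
Player 2 against (Top, Beta): payoffs -3, 2 → best response Y.
Player 2 against (Bottom, Alpha): payoffs -2, -3 → best response X.
Player 2 against (Bottom, Beta): payoffs -4, -1 → best response Y.
Player 3 against (Top, X): payoffs -2, -1 → best response Beta.
Player 3 against (Top, Y): payoffs -3, -1 → best response Beta.
Player 3 against (Bottom, X): payoffs 0, -4 → best response Alpha.
Player 3 against (Bottom, Y): payoffs 5, -5 → best response Alpha.
No profile is a mutual best response for all players.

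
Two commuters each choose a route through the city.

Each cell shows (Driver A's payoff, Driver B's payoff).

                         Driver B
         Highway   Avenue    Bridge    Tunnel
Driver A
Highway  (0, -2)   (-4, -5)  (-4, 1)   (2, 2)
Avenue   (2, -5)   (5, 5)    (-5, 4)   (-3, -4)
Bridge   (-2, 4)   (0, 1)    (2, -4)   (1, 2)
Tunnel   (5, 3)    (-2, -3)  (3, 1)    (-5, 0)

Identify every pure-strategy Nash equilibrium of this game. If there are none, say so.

The pure Nash equilibria are (Highway, Tunnel) and (Avenue, Avenue) and (Tunnel, Highway).

Mark each player's best response to every combination of opponents' strategies; a profile where every player is best-responding is a pure Nash equilibrium.
Driver A against Highway: payoffs 0, 2, -2, 5 → best response Tunnel.
Driver A against Avenue: payoffs -4, 5, 0, -2 → best response Avenue.
Driver A against Bridge: payoffs -4, -5, 2, 3 → best response Tunnel.
Driver A against Tunnel: payoffs 2, -3, 1, -5 → best response Highway.
Driver B against Highway: payoffs -2, -5, 1, 2 → best response Tunnel.
Driver B against Avenue: payoffs -5, 5, 4, -4 → best response Avenue.
Driver B against Bridge: payoffs 4, 1, -4, 2 → best response Highway.
Driver B against Tunnel: payoffs 3, -3, 1, 0 → best response Highway.
Mutual best responses: (Highway, Tunnel); (Avenue, Avenue); (Tunnel, Highway).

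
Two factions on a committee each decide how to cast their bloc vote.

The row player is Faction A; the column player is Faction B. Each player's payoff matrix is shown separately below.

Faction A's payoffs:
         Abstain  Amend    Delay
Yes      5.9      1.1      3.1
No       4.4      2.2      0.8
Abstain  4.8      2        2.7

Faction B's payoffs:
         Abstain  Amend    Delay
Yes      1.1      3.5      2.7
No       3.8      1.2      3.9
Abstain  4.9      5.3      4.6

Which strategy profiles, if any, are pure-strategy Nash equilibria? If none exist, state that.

No pure-strategy Nash equilibrium.

Faction A against Abstain: payoffs 5.9, 4.4, 4.8 → best response Yes.
Faction A against Amend: payoffs 1.1, 2.2, 2 → best response No.
Faction A against Delay: payoffs 3.1, 0.8, 2.7 → best response Yes.
Faction B against Yes: payoffs 1.1, 3.5, 2.7 → best response Amend.
Faction B against No: payoffs 3.8, 1.2, 3.9 → best response Delay.
Faction B against Abstain: payoffs 4.9, 5.3, 4.6 → best response Amend.
No profile is a mutual best response for all players.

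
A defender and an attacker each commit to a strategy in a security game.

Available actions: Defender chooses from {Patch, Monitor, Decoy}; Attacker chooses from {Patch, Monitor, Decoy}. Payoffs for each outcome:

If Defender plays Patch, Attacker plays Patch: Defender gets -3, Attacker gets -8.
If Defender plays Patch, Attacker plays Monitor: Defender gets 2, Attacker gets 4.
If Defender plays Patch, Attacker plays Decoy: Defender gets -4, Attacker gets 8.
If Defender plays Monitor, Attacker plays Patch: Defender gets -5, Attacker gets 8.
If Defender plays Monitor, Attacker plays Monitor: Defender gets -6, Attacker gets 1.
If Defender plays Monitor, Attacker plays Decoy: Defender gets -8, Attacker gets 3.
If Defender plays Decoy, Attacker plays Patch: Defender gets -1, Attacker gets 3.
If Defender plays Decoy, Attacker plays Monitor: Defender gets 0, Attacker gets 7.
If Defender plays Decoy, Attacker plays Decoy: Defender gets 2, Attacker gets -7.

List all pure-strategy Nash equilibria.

For each strategy profile, look for a profitable unilateral deviation.
(Patch, Patch): Defender can switch to Decoy (-3 → -1). Not NE.
(Patch, Monitor): Attacker can switch to Decoy (4 → 8). Not NE.
(Patch, Decoy): Defender can switch to Decoy (-4 → 2). Not NE.
(Monitor, Patch): Defender can switch to Patch (-5 → -3). Not NE.
(Monitor, Monitor): Defender can switch to Patch (-6 → 2). Not NE.
(Monitor, Decoy): Defender can switch to Patch (-8 → -4). Not NE.
(Decoy, Patch): Attacker can switch to Monitor (3 → 7). Not NE.
(Decoy, Monitor): Defender can switch to Patch (0 → 2). Not NE.
(Decoy, Decoy): Attacker can switch to Patch (-7 → 3). Not NE.

This game has no pure Nash equilibrium.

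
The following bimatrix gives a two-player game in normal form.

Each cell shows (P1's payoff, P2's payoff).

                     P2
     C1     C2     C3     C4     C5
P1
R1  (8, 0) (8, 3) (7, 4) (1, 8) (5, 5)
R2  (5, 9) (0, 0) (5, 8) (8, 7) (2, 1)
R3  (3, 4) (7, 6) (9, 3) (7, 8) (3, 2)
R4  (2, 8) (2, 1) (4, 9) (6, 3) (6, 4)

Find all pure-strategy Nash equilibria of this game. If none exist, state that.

There is no pure-strategy Nash equilibrium.

For each strategy profile, look for a profitable unilateral deviation.
(R1, C1): P2 can switch to C2 (0 → 3). Not NE.
(R1, C2): P2 can switch to C3 (3 → 4). Not NE.
(R1, C3): P1 can switch to R3 (7 → 9). Not NE.
(R1, C4): P1 can switch to R2 (1 → 8). Not NE.
(R1, C5): P1 can switch to R4 (5 → 6). Not NE.
(R2, C1): P1 can switch to R1 (5 → 8). Not NE.
(The remaining 14 profiles each have a profitable deviation by the same check.)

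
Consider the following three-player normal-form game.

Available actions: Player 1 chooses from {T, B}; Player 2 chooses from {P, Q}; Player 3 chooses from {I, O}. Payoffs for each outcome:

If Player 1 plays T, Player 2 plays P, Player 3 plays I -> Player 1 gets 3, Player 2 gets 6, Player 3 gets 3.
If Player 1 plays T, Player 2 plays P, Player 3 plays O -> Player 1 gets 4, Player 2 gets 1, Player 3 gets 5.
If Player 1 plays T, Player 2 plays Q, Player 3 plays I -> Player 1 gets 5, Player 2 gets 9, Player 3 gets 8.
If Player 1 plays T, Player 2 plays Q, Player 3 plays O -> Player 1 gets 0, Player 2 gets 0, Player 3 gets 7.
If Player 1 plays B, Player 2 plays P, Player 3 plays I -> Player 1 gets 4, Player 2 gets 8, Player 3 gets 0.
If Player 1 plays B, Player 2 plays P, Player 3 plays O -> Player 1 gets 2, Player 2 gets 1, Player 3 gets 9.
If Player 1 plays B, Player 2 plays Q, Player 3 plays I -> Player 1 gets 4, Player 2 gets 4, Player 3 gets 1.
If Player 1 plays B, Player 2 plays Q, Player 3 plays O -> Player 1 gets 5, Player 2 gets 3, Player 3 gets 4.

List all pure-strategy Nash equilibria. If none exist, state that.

(T, P, O), (T, Q, I), (B, Q, O)

(T, P, I): Player 1 can switch to B (3 → 4). Not NE.
(T, P, O): Player 1 gets 4, best alternative 2; Player 2 gets 1, best alternative 0; Player 3 gets 5, best alternative 3. No profitable deviation — NE.
(T, Q, I): Player 1 gets 5, best alternative 4; Player 2 gets 9, best alternative 6; Player 3 gets 8, best alternative 7. No profitable deviation — NE.
(T, Q, O): Player 1 can switch to B (0 → 5). Not NE.
(B, P, I): Player 3 can switch to O (0 → 9). Not NE.
(B, P, O): Player 1 can switch to T (2 → 4). Not NE.
(B, Q, I): Player 1 can switch to T (4 → 5). Not NE.
(B, Q, O): Player 1 gets 5, best alternative 0; Player 2 gets 3, best alternative 1; Player 3 gets 4, best alternative 1. No profitable deviation — NE.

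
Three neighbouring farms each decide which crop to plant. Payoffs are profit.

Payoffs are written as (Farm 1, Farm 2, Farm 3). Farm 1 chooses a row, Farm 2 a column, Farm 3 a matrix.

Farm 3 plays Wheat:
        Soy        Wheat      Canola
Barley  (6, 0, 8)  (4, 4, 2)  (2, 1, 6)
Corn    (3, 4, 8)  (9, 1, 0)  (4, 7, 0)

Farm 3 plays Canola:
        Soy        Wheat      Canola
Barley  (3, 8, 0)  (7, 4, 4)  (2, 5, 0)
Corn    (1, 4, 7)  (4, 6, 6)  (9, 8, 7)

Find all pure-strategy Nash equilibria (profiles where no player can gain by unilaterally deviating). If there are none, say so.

Farm 1 against (Soy, Wheat): payoffs 6, 3 → best response Barley.
Farm 1 against (Soy, Canola): payoffs 3, 1 → best response Barley.
Farm 1 against (Wheat, Wheat): payoffs 4, 9 → best response Corn.
Farm 1 against (Wheat, Canola): payoffs 7, 4 → best response Barley.
Farm 1 against (Canola, Wheat): payoffs 2, 4 → best response Corn.
Farm 1 against (Canola, Canola): payoffs 2, 9 → best response Corn.
Farm 2 against (Barley, Wheat): payoffs 0, 4, 1 → best response Wheat.
Farm 2 against (Barley, Canola): payoffs 8, 4, 5 → best response Soy.
Farm 2 against (Corn, Wheat): payoffs 4, 1, 7 → best response Canola.
Farm 2 against (Corn, Canola): payoffs 4, 6, 8 → best response Canola.
Farm 3 against (Barley, Soy): payoffs 8, 0 → best response Wheat.
Farm 3 against (Barley, Wheat): payoffs 2, 4 → best response Canola.
Farm 3 against (Barley, Canola): payoffs 6, 0 → best response Wheat.
Farm 3 against (Corn, Soy): payoffs 8, 7 → best response Wheat.
Farm 3 against (Corn, Wheat): payoffs 0, 6 → best response Canola.
Farm 3 against (Corn, Canola): payoffs 0, 7 → best response Canola.
Mutual best responses: (Corn, Canola, Canola).

Pure NE: (Corn, Canola, Canola)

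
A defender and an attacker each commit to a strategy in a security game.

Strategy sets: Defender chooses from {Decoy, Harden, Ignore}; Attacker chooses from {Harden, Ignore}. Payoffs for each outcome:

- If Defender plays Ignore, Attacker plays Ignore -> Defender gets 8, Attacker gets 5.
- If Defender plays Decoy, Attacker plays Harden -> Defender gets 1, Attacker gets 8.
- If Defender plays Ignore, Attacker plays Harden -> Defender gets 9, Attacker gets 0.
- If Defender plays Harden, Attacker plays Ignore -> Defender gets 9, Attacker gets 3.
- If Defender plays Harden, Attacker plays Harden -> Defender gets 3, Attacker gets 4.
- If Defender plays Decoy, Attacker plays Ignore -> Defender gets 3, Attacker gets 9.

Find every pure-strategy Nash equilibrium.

Defender against Harden: payoffs 1, 3, 9 → best response Ignore.
Defender against Ignore: payoffs 3, 9, 8 → best response Harden.
Attacker against Decoy: payoffs 8, 9 → best response Ignore.
Attacker against Harden: payoffs 4, 3 → best response Harden.
Attacker against Ignore: payoffs 0, 5 → best response Ignore.
No profile is a mutual best response for all players.

No pure-strategy Nash equilibrium.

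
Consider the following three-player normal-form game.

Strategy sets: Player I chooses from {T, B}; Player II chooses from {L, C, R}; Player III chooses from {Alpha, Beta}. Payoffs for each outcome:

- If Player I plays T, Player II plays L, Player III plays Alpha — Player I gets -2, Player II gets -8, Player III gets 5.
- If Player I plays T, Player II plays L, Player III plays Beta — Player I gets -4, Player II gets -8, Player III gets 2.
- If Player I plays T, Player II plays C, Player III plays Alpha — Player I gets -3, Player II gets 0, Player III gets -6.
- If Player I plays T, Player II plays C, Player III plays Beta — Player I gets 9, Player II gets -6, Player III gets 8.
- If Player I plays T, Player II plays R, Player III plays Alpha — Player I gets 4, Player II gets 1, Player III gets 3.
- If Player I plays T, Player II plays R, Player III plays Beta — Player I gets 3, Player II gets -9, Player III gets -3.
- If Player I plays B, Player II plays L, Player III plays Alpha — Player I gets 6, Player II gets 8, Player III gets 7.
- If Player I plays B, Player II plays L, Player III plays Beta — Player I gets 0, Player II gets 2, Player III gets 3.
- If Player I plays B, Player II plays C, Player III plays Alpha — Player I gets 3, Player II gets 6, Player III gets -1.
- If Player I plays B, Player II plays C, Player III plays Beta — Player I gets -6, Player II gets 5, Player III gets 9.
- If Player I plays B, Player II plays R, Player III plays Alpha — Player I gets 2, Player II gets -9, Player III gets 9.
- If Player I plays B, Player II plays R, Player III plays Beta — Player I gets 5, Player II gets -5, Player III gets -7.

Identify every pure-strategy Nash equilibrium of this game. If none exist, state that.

The pure Nash equilibria are (T, C, Beta), (T, R, Alpha), (B, L, Alpha).

(T, L, Alpha): Player I can switch to B (-2 → 6). Not NE.
(T, L, Beta): Player I can switch to B (-4 → 0). Not NE.
(T, C, Alpha): Player I can switch to B (-3 → 3). Not NE.
(T, C, Beta): Player I gets 9, best alternative -6; Player II gets -6, best alternative -8; Player III gets 8, best alternative -6. No profitable deviation — NE.
(T, R, Alpha): Player I gets 4, best alternative 2; Player II gets 1, best alternative 0; Player III gets 3, best alternative -3. No profitable deviation — NE.
(T, R, Beta): Player I can switch to B (3 → 5). Not NE.
(B, L, Alpha): Player I gets 6, best alternative -2; Player II gets 8, best alternative 6; Player III gets 7, best alternative 3. No profitable deviation — NE.
(B, L, Beta): Player II can switch to C (2 → 5). Not NE.
(B, C, Alpha): Player II can switch to L (6 → 8). Not NE.
(B, C, Beta): Player I can switch to T (-6 → 9). Not NE.
(B, R, Alpha): Player I can switch to T (2 → 4). Not NE.
(B, R, Beta): Player II can switch to L (-5 → 2). Not NE.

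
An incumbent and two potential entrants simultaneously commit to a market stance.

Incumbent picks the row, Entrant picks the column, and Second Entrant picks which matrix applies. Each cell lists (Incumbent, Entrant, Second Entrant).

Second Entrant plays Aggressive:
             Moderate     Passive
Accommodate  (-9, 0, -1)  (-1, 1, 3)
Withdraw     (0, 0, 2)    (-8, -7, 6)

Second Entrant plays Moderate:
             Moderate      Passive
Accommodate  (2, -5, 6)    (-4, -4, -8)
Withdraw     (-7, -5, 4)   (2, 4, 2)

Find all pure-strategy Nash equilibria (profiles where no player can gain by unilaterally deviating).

(Accommodate, Moderate, Aggressive): Incumbent can switch to Withdraw (-9 → 0). Not NE.
(Accommodate, Moderate, Moderate): Entrant can switch to Passive (-5 → -4). Not NE.
(Accommodate, Passive, Aggressive): Incumbent gets -1, best alternative -8; Entrant gets 1, best alternative 0; Second Entrant gets 3, best alternative -8. No profitable deviation — NE.
(Accommodate, Passive, Moderate): Incumbent can switch to Withdraw (-4 → 2). Not NE.
(Withdraw, Moderate, Aggressive): Second Entrant can switch to Moderate (2 → 4). Not NE.
(Withdraw, Moderate, Moderate): Incumbent can switch to Accommodate (-7 → 2). Not NE.
(Withdraw, Passive, Aggressive): Incumbent can switch to Accommodate (-8 → -1). Not NE.
(Withdraw, Passive, Moderate): Second Entrant can switch to Aggressive (2 → 6). Not NE.

Pure NE: (Accommodate, Passive, Aggressive)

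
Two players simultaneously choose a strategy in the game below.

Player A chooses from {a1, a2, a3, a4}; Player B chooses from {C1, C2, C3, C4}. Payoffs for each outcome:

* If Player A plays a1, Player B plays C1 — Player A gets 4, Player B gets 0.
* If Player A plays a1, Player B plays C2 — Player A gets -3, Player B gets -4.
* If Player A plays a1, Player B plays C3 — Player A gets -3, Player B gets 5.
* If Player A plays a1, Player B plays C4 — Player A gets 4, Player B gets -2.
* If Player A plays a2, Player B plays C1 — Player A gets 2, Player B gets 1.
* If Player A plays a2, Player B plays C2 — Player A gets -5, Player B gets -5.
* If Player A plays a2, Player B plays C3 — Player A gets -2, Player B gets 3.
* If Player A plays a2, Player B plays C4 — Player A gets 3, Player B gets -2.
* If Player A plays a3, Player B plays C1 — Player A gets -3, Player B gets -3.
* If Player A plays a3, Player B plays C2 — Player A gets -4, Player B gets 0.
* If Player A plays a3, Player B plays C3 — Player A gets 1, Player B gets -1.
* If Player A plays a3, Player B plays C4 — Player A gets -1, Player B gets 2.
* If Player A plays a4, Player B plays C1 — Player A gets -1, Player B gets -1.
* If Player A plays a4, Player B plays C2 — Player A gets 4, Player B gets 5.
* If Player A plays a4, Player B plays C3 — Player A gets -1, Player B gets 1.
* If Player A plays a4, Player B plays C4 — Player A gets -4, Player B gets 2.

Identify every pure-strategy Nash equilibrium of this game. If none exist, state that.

Mark each player's best response to every combination of opponents' strategies; a profile where every player is best-responding is a pure Nash equilibrium.
Player A against C1: payoffs 4, 2, -3, -1 → best response a1.
Player A against C2: payoffs -3, -5, -4, 4 → best response a4.
Player A against C3: payoffs -3, -2, 1, -1 → best response a3.
Player A against C4: payoffs 4, 3, -1, -4 → best response a1.
Player B against a1: payoffs 0, -4, 5, -2 → best response C3.
Player B against a2: payoffs 1, -5, 3, -2 → best response C3.
Player B against a3: payoffs -3, 0, -1, 2 → best response C4.
Player B against a4: payoffs -1, 5, 1, 2 → best response C2.
Mutual best responses: (a4, C2).

The unique pure-strategy Nash equilibrium is (a4, C2).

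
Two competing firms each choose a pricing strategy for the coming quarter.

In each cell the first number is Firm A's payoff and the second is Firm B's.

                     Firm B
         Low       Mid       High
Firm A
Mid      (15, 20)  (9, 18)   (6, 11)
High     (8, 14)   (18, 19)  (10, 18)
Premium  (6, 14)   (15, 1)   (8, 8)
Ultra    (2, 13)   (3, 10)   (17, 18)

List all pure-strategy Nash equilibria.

(Mid, Low); (High, Mid); (Ultra, High)

(Mid, Low): Firm A gets 15, best alternative 8; Firm B gets 20, best alternative 18. No profitable deviation — NE.
(Mid, Mid): Firm A can switch to High (9 → 18). Not NE.
(Mid, High): Firm A can switch to High (6 → 10). Not NE.
(High, Low): Firm A can switch to Mid (8 → 15). Not NE.
(High, Mid): Firm A gets 18, best alternative 15; Firm B gets 19, best alternative 18. No profitable deviation — NE.
(High, High): Firm A can switch to Ultra (10 → 17). Not NE.
(Premium, Low): Firm A can switch to Mid (6 → 15). Not NE.
(Premium, Mid): Firm A can switch to High (15 → 18). Not NE.
(Premium, High): Firm A can switch to High (8 → 10). Not NE.
(Ultra, Low): Firm A can switch to Mid (2 → 15). Not NE.
(Ultra, High): Firm A gets 17, best alternative 10; Firm B gets 18, best alternative 13. No profitable deviation — NE.
(The remaining 1 profile has a profitable deviation by the same check.)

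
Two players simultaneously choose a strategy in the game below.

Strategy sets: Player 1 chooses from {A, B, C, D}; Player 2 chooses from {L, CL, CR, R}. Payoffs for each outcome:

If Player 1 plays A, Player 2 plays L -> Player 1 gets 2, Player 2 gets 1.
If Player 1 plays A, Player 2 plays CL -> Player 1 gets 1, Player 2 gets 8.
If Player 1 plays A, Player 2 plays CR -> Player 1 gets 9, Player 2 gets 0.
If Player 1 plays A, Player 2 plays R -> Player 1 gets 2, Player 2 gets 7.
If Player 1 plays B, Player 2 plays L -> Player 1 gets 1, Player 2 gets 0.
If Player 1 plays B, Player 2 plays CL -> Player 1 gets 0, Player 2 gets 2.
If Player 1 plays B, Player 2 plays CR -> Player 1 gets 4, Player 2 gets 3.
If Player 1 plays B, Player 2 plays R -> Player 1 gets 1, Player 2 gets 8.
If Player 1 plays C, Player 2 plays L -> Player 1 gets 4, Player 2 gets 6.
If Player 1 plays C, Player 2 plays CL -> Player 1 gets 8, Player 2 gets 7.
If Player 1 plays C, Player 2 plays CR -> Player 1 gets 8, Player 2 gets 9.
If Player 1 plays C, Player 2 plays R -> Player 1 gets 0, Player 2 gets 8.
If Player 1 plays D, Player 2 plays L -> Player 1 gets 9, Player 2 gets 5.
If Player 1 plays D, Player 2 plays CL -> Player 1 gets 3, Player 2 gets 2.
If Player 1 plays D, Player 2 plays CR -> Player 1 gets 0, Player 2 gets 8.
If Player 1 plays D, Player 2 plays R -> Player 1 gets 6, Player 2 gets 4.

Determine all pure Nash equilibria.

Player 1 against L: payoffs 2, 1, 4, 9 → best response D.
Player 1 against CL: payoffs 1, 0, 8, 3 → best response C.
Player 1 against CR: payoffs 9, 4, 8, 0 → best response A.
Player 1 against R: payoffs 2, 1, 0, 6 → best response D.
Player 2 against A: payoffs 1, 8, 0, 7 → best response CL.
Player 2 against B: payoffs 0, 2, 3, 8 → best response R.
Player 2 against C: payoffs 6, 7, 9, 8 → best response CR.
Player 2 against D: payoffs 5, 2, 8, 4 → best response CR.
No profile is a mutual best response for all players.

There is no pure-strategy Nash equilibrium.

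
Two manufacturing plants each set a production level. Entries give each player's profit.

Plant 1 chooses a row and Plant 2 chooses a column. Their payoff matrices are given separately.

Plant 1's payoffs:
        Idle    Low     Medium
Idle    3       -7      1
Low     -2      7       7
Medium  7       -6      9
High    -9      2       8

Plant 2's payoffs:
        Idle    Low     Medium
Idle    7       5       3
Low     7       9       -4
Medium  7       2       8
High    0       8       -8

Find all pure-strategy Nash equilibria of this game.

Pure-strategy Nash equilibria: (Low, Low); (Medium, Medium)

Check each profile: it is a Nash equilibrium iff no player can strictly gain by switching unilaterally.
(Idle, Idle): Plant 1 can switch to Medium (3 → 7). Not NE.
(Idle, Low): Plant 1 can switch to Low (-7 → 7). Not NE.
(Idle, Medium): Plant 1 can switch to Low (1 → 7). Not NE.
(Low, Idle): Plant 1 can switch to Idle (-2 → 3). Not NE.
(Low, Low): Plant 1 gets 7, best alternative 2; Plant 2 gets 9, best alternative 7. No profitable deviation — NE.
(Low, Medium): Plant 1 can switch to Medium (7 → 9). Not NE.
(Medium, Idle): Plant 2 can switch to Medium (7 → 8). Not NE.
(Medium, Low): Plant 1 can switch to Low (-6 → 7). Not NE.
(Medium, Medium): Plant 1 gets 9, best alternative 8; Plant 2 gets 8, best alternative 7. No profitable deviation — NE.
(High, Idle): Plant 1 can switch to Idle (-9 → 3). Not NE.
(High, Low): Plant 1 can switch to Low (2 → 7). Not NE.
(High, Medium): Plant 1 can switch to Medium (8 → 9). Not NE.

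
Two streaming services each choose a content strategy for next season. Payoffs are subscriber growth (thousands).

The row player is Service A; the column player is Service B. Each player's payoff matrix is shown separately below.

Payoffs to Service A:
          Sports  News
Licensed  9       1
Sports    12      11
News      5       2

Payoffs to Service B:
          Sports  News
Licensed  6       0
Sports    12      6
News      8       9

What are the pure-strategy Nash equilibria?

For each strategy profile, look for a profitable unilateral deviation.
(Licensed, Sports): Service A can switch to Sports (9 → 12). Not NE.
(Licensed, News): Service A can switch to Sports (1 → 11). Not NE.
(Sports, Sports): Service A gets 12, best alternative 9; Service B gets 12, best alternative 6. No profitable deviation — NE.
(Sports, News): Service B can switch to Sports (6 → 12). Not NE.
(News, Sports): Service A can switch to Licensed (5 → 9). Not NE.
(News, News): Service A can switch to Sports (2 → 11). Not NE.

(Sports, Sports)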